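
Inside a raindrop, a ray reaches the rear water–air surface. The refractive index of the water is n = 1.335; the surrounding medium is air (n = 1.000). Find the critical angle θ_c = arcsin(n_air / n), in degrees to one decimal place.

sin θ_c = n_air / n = 1.000 / 1.335 = 0.7491.
θ_c = arcsin(0.7491) = 48.51°.

48.5°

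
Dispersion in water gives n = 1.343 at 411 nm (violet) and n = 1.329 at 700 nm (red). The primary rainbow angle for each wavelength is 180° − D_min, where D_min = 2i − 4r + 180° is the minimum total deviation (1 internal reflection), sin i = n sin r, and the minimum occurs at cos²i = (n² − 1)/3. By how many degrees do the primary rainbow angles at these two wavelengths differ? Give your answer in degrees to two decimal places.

2.02°

At 411 nm (n = 1.343): cos²i = 0.26788 → i = 58.830°, r = 39.577°, D_min = 139.354°, rainbow angle = 40.646°.
At 700 nm (n = 1.329): cos²i = 0.25541 → i = 59.643°, r = 40.487°, D_min = 137.337°, rainbow angle = 42.663°.
Angular width = |40.646° − 42.663°| = 2.017°.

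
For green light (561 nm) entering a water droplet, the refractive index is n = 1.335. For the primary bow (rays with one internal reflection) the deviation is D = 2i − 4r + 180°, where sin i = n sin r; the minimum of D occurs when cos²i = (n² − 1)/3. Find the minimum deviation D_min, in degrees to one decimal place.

cos²i = (1.78222 − 1)/3 = 0.26074; i = arccos(0.51063) = 59.294°.
sin r = sin 59.294°/1.335 = 0.64405; r = 40.094°.
D_min = 2·59.294° − 4·40.094° + 180° = 138.212°.

138.2°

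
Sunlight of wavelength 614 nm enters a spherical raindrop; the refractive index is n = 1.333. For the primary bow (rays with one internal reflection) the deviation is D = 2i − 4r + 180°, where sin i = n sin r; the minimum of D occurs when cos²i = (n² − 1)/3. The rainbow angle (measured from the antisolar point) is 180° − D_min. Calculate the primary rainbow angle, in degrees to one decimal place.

42.1°

cos²i = (1.77689 − 1)/3 = 0.25896; i = arccos(0.50888) = 59.410°.
sin r = sin 59.410°/1.333 = 0.64579; r = 40.225°.
D_min = 2·59.410° − 4·40.225° + 180° = 137.922°.
Rainbow angle = 180° − D_min = 42.078°.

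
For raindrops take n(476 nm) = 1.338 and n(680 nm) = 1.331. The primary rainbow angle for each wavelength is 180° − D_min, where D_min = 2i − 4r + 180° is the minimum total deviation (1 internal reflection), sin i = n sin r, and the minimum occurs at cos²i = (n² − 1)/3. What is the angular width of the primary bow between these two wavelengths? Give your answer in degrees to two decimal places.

1.01°

At 476 nm (n = 1.338): cos²i = 0.26341 → i = 59.120°, r = 39.899°, D_min = 138.643°, rainbow angle = 41.357°.
At 680 nm (n = 1.331): cos²i = 0.25719 → i = 59.527°, r = 40.356°, D_min = 137.630°, rainbow angle = 42.370°.
Angular width = |41.357° − 42.370°| = 1.013°.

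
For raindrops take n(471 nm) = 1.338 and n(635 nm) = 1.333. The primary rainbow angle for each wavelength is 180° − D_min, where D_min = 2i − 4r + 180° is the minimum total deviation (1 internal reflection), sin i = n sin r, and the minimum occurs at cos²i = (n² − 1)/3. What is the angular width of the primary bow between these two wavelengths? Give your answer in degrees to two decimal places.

0.72°

At 471 nm (n = 1.338): cos²i = 0.26341 → i = 59.120°, r = 39.899°, D_min = 138.643°, rainbow angle = 41.357°.
At 635 nm (n = 1.333): cos²i = 0.25896 → i = 59.410°, r = 40.225°, D_min = 137.922°, rainbow angle = 42.078°.
Angular width = |41.357° − 42.078°| = 0.722°.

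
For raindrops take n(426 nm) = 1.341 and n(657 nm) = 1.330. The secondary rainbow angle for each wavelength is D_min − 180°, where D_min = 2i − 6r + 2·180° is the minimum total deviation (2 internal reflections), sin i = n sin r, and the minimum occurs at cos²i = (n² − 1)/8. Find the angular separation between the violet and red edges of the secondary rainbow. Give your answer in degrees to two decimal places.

2.86°

At 426 nm (n = 1.341): cos²i = 0.09979 → i = 71.586°, r = 45.034°, D_min = 232.966°, rainbow angle = 52.966°.
At 657 nm (n = 1.330): cos²i = 0.09611 → i = 71.940°, r = 45.630°, D_min = 230.101°, rainbow angle = 50.101°.
Angular width = |52.966° − 50.101°| = 2.865°.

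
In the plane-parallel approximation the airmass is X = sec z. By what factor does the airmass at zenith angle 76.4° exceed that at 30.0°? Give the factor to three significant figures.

X(76.4°)/X(30.0°) = sec 76.4° / sec 30.0° = cos 30.0° / cos 76.4° = 0.8660/0.2351 = 3.6830.

3.68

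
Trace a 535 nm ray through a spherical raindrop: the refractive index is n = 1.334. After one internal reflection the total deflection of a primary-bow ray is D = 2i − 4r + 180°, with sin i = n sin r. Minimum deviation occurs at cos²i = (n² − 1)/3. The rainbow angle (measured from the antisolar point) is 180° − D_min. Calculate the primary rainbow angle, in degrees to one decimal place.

41.9°

cos²i = (1.77956 − 1)/3 = 0.25985; i = arccos(0.50976) = 59.352°.
sin r = sin 59.352°/1.334 = 0.64492; r = 40.159°.
D_min = 2·59.352° − 4·40.159° + 180° = 138.067°.
Rainbow angle = 180° − D_min = 41.933°.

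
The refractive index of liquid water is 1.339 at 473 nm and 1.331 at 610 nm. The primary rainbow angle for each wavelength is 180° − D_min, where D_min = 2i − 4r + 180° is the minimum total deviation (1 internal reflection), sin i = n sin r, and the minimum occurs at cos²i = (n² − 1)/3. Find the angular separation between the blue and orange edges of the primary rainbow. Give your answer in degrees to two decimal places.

At 473 nm (n = 1.339): cos²i = 0.26431 → i = 59.062°, r = 39.834°, D_min = 138.786°, rainbow angle = 41.214°.
At 610 nm (n = 1.331): cos²i = 0.25719 → i = 59.527°, r = 40.356°, D_min = 137.630°, rainbow angle = 42.370°.
Angular width = |41.214° − 42.370°| = 1.156°.

1.16°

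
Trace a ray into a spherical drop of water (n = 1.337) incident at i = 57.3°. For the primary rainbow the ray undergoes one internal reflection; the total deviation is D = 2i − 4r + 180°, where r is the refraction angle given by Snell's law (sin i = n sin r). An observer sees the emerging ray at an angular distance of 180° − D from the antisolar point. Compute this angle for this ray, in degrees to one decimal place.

sin r = sin 57.3° / 1.337 = 0.8415/1.337 = 0.6294; r = 39.01°.
D = 2·57.3° − 4·39.01° + 180° = 114.60° − 156.02° + 180° = 138.58°.
Angle from antisolar point = 180° − D = 41.42°.

41.4°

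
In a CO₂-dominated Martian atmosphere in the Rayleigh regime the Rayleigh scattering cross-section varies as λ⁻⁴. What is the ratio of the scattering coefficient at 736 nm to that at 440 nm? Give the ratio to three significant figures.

Rayleigh scattering ∝ λ⁻⁴, so the ratio of coefficients is the inverse fourth power of the wavelength ratio.
σ(736)/σ(440) = (440/736)⁴ = (0.5978)⁴ = 0.1277.

0.128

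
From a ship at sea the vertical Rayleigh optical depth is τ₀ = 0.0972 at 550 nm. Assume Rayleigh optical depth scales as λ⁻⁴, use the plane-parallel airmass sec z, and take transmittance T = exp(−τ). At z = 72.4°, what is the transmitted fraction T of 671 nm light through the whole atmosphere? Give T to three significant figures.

sec 72.4° = 3.3072.
τ = 0.0972 × (550/671)⁴ × 3.3072 = 0.0972 × 0.4514 × 3.3072 = 0.1451.
T = exp(−0.1451) = 0.8649.

0.865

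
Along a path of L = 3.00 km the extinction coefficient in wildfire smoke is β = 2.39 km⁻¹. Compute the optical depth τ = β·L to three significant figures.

τ = β·L = 2.39 × 3.00 = 7.1700.

7.17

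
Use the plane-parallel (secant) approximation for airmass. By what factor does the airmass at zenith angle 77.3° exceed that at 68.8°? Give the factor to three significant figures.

1.64

X(77.3°)/X(68.8°) = sec 77.3° / sec 68.8° = cos 68.8° / cos 77.3° = 0.3616/0.2198 = 1.6449.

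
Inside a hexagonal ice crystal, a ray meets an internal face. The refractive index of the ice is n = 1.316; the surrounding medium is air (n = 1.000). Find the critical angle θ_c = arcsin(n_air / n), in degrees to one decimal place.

sin θ_c = n_air / n = 1.000 / 1.316 = 0.7599.
θ_c = arcsin(0.7599) = 49.45°.

49.5°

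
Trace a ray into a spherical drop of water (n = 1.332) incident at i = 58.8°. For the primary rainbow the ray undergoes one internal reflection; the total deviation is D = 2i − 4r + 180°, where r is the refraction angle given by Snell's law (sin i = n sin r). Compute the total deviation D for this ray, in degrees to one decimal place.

137.8°

sin r = sin 58.8° / 1.332 = 0.8554/1.332 = 0.6422; r = 39.95°.
D = 2·58.8° − 4·39.95° + 180° = 117.60° − 159.81° + 180° = 137.79°.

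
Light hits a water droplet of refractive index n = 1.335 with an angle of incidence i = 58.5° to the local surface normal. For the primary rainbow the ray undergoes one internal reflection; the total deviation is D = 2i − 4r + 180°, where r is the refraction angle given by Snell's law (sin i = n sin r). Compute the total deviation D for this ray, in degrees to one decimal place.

sin r = sin 58.5° / 1.335 = 0.8526/1.335 = 0.6387; r = 39.69°.
D = 2·58.5° − 4·39.69° + 180° = 117.00° − 158.77° + 180° = 138.23°.

138.2°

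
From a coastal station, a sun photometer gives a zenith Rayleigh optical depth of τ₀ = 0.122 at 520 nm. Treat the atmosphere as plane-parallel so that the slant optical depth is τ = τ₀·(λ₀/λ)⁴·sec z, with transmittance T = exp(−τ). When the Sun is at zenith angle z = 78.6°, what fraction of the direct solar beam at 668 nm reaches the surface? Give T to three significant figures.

sec 78.6° = 5.0593.
τ = 0.122 × (520/668)⁴ × 5.0593 = 0.122 × 0.3672 × 5.0593 = 0.2266.
T = exp(−0.2266) = 0.7972.

0.797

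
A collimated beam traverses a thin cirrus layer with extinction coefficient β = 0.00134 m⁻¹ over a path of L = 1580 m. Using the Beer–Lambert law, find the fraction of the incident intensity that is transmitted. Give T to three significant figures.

τ = β·L = 0.00134 × 1580 = 2.1172.
T = exp(−2.1172) = 0.1204.

0.120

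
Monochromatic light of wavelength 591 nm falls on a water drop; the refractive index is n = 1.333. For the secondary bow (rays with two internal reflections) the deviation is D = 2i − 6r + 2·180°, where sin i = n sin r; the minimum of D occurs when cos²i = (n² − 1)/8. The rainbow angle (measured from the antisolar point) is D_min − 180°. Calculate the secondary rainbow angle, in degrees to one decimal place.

cos²i = (1.77689 − 1)/8 = 0.09711; i = arccos(0.31163) = 71.843°.
sin r = sin 71.843°/1.333 = 0.71283; r = 45.466°.
D_min = 2·71.843° − 6·45.466° + 360° = 230.891°.
Rainbow angle = D_min − 180° = 50.891°.

50.9°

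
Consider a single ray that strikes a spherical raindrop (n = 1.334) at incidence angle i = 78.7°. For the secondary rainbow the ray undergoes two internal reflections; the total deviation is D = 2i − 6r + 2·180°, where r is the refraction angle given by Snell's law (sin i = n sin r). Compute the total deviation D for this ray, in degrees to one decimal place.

233.5°

sin r = sin 78.7° / 1.334 = 0.9806/1.334 = 0.7351; r = 47.32°.
D = 2·78.7° − 6·47.32° + 2·180° = 157.40° − 283.89° + 360° = 233.51°.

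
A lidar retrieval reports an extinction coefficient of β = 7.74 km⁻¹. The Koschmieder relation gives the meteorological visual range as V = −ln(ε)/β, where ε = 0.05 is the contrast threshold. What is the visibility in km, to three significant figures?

V = −ln(0.05) / 7.74 = 2.996 / 7.74 = 0.3870 km.

0.387 km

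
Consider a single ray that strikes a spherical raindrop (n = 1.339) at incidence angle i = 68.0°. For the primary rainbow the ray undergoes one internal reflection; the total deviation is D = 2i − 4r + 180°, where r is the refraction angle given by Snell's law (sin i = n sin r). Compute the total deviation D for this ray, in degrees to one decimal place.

sin r = sin 68.0° / 1.339 = 0.9272/1.339 = 0.6924; r = 43.82°.
D = 2·68.0° − 4·43.82° + 180° = 136.00° − 175.30° + 180° = 140.70°.

140.7°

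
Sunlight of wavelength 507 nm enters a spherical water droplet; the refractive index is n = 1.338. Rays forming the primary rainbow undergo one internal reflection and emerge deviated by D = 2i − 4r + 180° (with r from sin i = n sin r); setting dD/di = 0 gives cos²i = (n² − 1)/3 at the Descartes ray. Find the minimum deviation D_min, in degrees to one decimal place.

138.6°

cos²i = (1.79024 − 1)/3 = 0.26341; i = arccos(0.51324) = 59.120°.
sin r = sin 59.120°/1.338 = 0.64144; r = 39.899°.
D_min = 2·59.120° − 4·39.899° + 180° = 138.643°.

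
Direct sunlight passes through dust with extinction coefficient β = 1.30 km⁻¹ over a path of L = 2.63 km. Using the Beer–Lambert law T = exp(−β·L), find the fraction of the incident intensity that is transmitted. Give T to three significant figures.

0.0327

τ = β·L = 1.30 × 2.63 = 3.4190.
T = exp(−3.4190) = 0.0327.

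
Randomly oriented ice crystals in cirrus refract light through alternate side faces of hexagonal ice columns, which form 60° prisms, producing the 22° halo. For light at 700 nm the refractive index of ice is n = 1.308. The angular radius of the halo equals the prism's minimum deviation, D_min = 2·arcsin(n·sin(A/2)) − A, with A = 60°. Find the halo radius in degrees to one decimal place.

n·sin(A/2) = 1.308 × sin 30° = 1.308 × 0.5000 = 0.6540.
D_min = 2·arcsin(0.6540) − 60° = 2 × 40.844° − 60° = 21.688°.

21.7°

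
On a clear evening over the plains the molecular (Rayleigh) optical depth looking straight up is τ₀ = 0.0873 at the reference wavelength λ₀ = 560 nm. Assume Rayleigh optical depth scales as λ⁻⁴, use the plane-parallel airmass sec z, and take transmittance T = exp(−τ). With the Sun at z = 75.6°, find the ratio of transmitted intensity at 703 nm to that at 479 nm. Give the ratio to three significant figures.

Airmass: sec 75.6° = 4.0211.
τ(703 nm) = 0.0873 × (560/703)⁴ × 4.0211 = 0.0873 × 0.4027 × 4.0211 = 0.1413.
τ(479 nm) = 0.0873 × (560/479)⁴ × 4.0211 = 0.0873 × 1.8681 × 4.0211 = 0.6558.
T(703)/T(479) = exp(τ_B − τ_A) = exp(0.5144) = 1.6727.

1.67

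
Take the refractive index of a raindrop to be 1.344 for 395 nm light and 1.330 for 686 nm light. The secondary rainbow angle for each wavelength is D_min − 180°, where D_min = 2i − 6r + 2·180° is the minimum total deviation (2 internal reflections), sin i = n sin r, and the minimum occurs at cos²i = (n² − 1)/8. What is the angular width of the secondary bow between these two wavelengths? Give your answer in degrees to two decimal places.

At 395 nm (n = 1.344): cos²i = 0.10079 → i = 71.490°, r = 44.874°, D_min = 233.733°, rainbow angle = 53.733°.
At 686 nm (n = 1.330): cos²i = 0.09611 → i = 71.940°, r = 45.630°, D_min = 230.101°, rainbow angle = 50.101°.
Angular width = |53.733° − 50.101°| = 3.632°.

3.63°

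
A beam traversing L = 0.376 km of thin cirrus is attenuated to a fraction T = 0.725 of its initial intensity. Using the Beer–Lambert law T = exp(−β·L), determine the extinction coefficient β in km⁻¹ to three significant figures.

Beer–Lambert: T = exp(−βL) ⇒ β = −ln(T)/L = −ln(0.725)/0.376 = 0.3216/0.376 = 0.8553 km⁻¹.

0.855 km⁻¹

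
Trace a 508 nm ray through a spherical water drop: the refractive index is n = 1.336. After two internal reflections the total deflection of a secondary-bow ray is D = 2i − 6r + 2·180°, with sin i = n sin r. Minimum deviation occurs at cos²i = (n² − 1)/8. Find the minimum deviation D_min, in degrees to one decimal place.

231.7°

cos²i = (1.78490 − 1)/8 = 0.09811; i = arccos(0.31323) = 71.746°.
sin r = sin 71.746°/1.336 = 0.71084; r = 45.303°.
D_min = 2·71.746° − 6·45.303° + 360° = 231.674°.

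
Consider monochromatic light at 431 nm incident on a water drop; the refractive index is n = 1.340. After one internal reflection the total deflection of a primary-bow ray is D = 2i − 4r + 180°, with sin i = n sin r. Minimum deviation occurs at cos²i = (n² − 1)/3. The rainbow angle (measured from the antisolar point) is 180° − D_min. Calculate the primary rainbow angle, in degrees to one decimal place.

cos²i = (1.79560 − 1)/3 = 0.26520; i = arccos(0.51498) = 59.004°.
sin r = sin 59.004°/1.340 = 0.63971; r = 39.770°.
D_min = 2·59.004° − 4·39.770° + 180° = 138.929°.
Rainbow angle = 180° − D_min = 41.071°.

41.1°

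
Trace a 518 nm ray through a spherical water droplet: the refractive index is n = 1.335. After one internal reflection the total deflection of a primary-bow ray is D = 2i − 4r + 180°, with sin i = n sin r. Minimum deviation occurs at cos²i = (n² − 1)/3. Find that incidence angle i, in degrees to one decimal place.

cos²i = (1.335² − 1)/3 = (1.78222 − 1)/3 = 0.26074.
cos i = 0.51063, so i = 59.294°.

59.3°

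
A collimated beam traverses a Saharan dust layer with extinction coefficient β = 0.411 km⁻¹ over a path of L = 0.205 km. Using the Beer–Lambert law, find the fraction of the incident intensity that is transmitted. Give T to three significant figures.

0.919

τ = β·L = 0.411 × 0.205 = 0.0843.
T = exp(−0.0843) = 0.9192.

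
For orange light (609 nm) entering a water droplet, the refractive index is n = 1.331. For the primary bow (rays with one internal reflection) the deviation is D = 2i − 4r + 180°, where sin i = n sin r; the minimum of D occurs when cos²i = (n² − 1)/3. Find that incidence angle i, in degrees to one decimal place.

59.5°

cos²i = (1.331² − 1)/3 = (1.77156 − 1)/3 = 0.25719.
cos i = 0.50714, so i = 59.527°.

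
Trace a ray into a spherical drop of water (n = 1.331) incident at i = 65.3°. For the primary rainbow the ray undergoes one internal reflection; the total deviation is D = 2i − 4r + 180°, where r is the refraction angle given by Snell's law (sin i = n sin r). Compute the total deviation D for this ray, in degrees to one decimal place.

sin r = sin 65.3° / 1.331 = 0.9085/1.331 = 0.6826; r = 43.05°.
D = 2·65.3° − 4·43.05° + 180° = 130.60° − 172.18° + 180° = 138.42°.

138.4°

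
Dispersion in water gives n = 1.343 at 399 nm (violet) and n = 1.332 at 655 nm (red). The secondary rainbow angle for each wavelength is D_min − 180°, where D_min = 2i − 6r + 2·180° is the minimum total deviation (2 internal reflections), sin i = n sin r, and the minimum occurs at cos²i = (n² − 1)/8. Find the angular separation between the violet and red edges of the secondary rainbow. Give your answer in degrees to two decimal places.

2.85°

At 399 nm (n = 1.343): cos²i = 0.10046 → i = 71.522°, r = 44.928°, D_min = 233.478°, rainbow angle = 53.478°.
At 655 nm (n = 1.332): cos²i = 0.09678 → i = 71.875°, r = 45.520°, D_min = 230.628°, rainbow angle = 50.628°.
Angular width = |53.478° − 50.628°| = 2.849°.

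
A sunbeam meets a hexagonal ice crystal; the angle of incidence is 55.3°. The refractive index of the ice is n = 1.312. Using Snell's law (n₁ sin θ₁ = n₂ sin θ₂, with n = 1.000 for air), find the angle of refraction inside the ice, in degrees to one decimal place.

Snell: sin θ_r = sin θ_i / n = sin 55.3° / 1.312 = 0.8221 / 1.312 = 0.6266.
θ_r = arcsin(0.6266) = 38.80°.

38.8°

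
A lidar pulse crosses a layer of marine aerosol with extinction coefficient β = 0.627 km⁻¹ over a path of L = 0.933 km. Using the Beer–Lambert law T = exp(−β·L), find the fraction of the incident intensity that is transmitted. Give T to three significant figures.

τ = β·L = 0.627 × 0.933 = 0.5850.
T = exp(−0.5850) = 0.5571.

0.557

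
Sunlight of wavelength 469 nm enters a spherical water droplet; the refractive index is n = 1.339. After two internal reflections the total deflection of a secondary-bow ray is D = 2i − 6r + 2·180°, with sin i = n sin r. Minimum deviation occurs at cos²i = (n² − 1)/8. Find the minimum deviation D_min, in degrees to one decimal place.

cos²i = (1.79292 − 1)/8 = 0.09912; i = arccos(0.31483) = 71.650°.
sin r = sin 71.650°/1.339 = 0.70885; r = 45.141°.
D_min = 2·71.650° − 6·45.141° + 360° = 232.451°.

232.5°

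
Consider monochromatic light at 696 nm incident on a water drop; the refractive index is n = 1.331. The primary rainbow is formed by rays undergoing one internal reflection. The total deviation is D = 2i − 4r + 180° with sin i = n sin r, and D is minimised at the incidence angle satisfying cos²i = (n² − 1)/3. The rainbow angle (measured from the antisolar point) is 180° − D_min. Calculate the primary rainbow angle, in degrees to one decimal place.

42.4°

cos²i = (1.77156 − 1)/3 = 0.25719; i = arccos(0.50714) = 59.527°.
sin r = sin 59.527°/1.331 = 0.64753; r = 40.356°.
D_min = 2·59.527° − 4·40.356° + 180° = 137.630°.
Rainbow angle = 180° − D_min = 42.370°.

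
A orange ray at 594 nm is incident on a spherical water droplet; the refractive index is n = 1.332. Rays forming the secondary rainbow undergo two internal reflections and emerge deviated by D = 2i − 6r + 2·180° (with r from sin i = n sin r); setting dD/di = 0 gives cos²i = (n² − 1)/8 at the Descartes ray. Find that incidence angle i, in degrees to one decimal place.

cos²i = (1.332² − 1)/8 = (1.77422 − 1)/8 = 0.09678.
cos i = 0.31109, so i = 71.875°.

71.9°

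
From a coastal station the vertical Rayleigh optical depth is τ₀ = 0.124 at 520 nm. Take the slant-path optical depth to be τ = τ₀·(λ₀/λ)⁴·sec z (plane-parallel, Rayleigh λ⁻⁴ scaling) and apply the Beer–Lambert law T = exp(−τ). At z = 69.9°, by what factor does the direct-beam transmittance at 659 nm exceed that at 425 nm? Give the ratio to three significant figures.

Airmass: sec 69.9° = 2.9099.
τ(659 nm) = 0.124 × (520/659)⁴ × 2.9099 = 0.124 × 0.3877 × 2.9099 = 0.1399.
τ(425 nm) = 0.124 × (520/425)⁴ × 2.9099 = 0.124 × 2.2411 × 2.9099 = 0.8086.
T(659)/T(425) = exp(τ_B − τ_A) = exp(0.6687) = 1.9518.

1.95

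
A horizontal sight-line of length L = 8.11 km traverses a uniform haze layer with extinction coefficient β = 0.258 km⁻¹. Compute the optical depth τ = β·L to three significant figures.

τ = β·L = 0.258 × 8.11 = 2.0924.

2.09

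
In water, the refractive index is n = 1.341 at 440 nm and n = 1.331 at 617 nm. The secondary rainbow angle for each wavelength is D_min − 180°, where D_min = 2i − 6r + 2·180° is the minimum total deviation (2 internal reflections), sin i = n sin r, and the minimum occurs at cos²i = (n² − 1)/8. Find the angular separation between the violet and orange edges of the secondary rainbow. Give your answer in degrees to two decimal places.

At 440 nm (n = 1.341): cos²i = 0.09979 → i = 71.586°, r = 45.034°, D_min = 232.966°, rainbow angle = 52.966°.
At 617 nm (n = 1.331): cos²i = 0.09645 → i = 71.907°, r = 45.575°, D_min = 230.365°, rainbow angle = 50.365°.
Angular width = |52.966° − 50.365°| = 2.601°.

2.60°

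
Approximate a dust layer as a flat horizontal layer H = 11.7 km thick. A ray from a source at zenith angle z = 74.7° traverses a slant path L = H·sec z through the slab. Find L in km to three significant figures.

sec z = 1/cos 74.7° = 3.7897.
L = 11.7 × 3.7897 = 44.340 km.

44.3 km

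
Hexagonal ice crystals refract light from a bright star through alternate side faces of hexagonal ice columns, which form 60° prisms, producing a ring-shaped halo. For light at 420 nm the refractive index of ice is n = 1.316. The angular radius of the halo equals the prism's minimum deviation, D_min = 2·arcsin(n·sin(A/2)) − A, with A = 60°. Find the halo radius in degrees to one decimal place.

22.3°

n·sin(A/2) = 1.316 × sin 30° = 1.316 × 0.5000 = 0.6580.
D_min = 2·arcsin(0.6580) − 60° = 2 × 41.148° − 60° = 22.295°.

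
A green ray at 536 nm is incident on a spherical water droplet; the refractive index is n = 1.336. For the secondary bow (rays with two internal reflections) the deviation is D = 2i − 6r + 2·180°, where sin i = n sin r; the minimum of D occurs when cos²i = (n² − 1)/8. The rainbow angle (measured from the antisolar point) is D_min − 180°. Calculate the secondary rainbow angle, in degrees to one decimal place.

cos²i = (1.78490 − 1)/8 = 0.09811; i = arccos(0.31323) = 71.746°.
sin r = sin 71.746°/1.336 = 0.71084; r = 45.303°.
D_min = 2·71.746° − 6·45.303° + 360° = 231.674°.
Rainbow angle = D_min − 180° = 51.674°.

51.7°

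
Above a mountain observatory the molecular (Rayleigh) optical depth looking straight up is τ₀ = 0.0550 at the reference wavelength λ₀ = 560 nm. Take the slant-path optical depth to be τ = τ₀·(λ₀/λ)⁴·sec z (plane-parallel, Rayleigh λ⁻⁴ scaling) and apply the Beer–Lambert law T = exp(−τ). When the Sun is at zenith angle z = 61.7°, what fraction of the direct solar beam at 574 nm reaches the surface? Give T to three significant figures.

0.900

sec 61.7° = 2.1093.
τ = 0.0550 × (560/574)⁴ × 2.1093 = 0.0550 × 0.9060 × 2.1093 = 0.1051.
T = exp(−0.1051) = 0.9002.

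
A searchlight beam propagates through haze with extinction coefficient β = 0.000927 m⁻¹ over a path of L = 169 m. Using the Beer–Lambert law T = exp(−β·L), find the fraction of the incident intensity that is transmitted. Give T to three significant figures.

0.855

τ = β·L = 0.000927 × 169 = 0.1567.
T = exp(−0.1567) = 0.8550.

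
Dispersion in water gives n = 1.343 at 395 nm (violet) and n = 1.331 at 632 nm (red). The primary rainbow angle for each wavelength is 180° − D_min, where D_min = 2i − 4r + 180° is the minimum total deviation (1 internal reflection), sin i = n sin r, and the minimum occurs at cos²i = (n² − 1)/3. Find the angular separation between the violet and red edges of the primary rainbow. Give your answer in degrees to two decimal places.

1.72°

At 395 nm (n = 1.343): cos²i = 0.26788 → i = 58.830°, r = 39.577°, D_min = 139.354°, rainbow angle = 40.646°.
At 632 nm (n = 1.331): cos²i = 0.25719 → i = 59.527°, r = 40.356°, D_min = 137.630°, rainbow angle = 42.370°.
Angular width = |40.646° − 42.370°| = 1.724°.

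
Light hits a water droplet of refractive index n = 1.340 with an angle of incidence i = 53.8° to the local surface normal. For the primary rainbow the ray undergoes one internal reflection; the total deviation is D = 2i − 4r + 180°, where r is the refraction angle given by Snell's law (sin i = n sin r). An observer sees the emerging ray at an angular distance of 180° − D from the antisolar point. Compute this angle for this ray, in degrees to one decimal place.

40.5°

sin r = sin 53.8° / 1.340 = 0.8070/1.340 = 0.6022; r = 37.03°.
D = 2·53.8° − 4·37.03° + 180° = 107.60° − 148.11° + 180° = 139.49°.
Angle from antisolar point = 180° − D = 40.51°.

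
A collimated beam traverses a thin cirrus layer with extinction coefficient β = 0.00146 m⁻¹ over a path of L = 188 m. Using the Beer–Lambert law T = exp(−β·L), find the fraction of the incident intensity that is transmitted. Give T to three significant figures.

τ = β·L = 0.00146 × 188 = 0.2745.
T = exp(−0.2745) = 0.7600.

0.760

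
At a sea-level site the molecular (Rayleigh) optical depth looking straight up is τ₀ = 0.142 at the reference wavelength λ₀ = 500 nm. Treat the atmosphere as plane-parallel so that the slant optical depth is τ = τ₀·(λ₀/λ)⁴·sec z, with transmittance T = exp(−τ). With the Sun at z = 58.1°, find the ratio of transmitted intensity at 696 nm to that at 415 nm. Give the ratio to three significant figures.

Airmass: sec 58.1° = 1.8924.
τ(696 nm) = 0.142 × (500/696)⁴ × 1.8924 = 0.142 × 0.2663 × 1.8924 = 0.0716.
τ(415 nm) = 0.142 × (500/415)⁴ × 1.8924 = 0.142 × 2.1071 × 1.8924 = 0.5662.
T(696)/T(415) = exp(τ_B − τ_A) = exp(0.4946) = 1.6399.

1.64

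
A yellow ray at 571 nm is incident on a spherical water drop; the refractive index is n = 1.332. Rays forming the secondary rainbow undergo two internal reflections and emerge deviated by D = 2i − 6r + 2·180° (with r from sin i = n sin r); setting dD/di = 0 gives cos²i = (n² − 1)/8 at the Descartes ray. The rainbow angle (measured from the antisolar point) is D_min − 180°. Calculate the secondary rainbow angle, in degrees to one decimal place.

50.6°

cos²i = (1.77422 − 1)/8 = 0.09678; i = arccos(0.31109) = 71.875°.
sin r = sin 71.875°/1.332 = 0.71350; r = 45.520°.
D_min = 2·71.875° − 6·45.520° + 360° = 230.628°.
Rainbow angle = D_min − 180° = 50.628°.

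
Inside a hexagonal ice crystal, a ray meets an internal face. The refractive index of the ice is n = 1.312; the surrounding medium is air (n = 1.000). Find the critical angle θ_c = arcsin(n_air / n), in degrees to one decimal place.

49.7°

sin θ_c = n_air / n = 1.000 / 1.312 = 0.7622.
θ_c = arcsin(0.7622) = 49.66°.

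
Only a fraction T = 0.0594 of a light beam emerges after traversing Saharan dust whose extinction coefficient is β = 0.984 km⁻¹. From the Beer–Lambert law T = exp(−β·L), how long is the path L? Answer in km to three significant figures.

Beer–Lambert: T = exp(−βL) ⇒ L = −ln(T)/β = −ln(0.0594)/0.984 = 2.8235/0.984 = 2.869 km.

2.87 km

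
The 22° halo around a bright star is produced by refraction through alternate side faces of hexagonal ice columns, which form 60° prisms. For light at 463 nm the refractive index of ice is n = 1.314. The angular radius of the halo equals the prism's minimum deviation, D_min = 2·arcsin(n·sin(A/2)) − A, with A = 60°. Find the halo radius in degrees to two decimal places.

22.14°

n·sin(A/2) = 1.314 × sin 30° = 1.314 × 0.5000 = 0.6570.
D_min = 2·arcsin(0.6570) − 60° = 2 × 41.071° − 60° = 22.143°.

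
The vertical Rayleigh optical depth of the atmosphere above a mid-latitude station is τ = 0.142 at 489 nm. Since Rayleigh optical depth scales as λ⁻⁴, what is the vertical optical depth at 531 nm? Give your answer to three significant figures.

τ(531 nm) = τ(489 nm) × (489/531)⁴ = 0.142 × (0.9209)⁴ = 0.142 × 0.7192 = 0.1021.

0.102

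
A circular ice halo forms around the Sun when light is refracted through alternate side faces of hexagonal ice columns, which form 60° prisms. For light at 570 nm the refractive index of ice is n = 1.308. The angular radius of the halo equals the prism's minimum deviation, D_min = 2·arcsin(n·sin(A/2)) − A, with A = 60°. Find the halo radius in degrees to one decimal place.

21.7°

n·sin(A/2) = 1.308 × sin 30° = 1.308 × 0.5000 = 0.6540.
D_min = 2·arcsin(0.6540) − 60° = 2 × 40.844° − 60° = 21.688°.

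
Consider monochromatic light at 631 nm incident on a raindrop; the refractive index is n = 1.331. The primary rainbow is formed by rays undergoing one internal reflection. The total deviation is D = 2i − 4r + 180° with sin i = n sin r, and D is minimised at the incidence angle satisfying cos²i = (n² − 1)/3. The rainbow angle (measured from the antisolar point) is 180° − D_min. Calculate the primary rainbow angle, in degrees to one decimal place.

42.4°

cos²i = (1.77156 − 1)/3 = 0.25719; i = arccos(0.50714) = 59.527°.
sin r = sin 59.527°/1.331 = 0.64753; r = 40.356°.
D_min = 2·59.527° − 4·40.356° + 180° = 137.630°.
Rainbow angle = 180° − D_min = 42.370°.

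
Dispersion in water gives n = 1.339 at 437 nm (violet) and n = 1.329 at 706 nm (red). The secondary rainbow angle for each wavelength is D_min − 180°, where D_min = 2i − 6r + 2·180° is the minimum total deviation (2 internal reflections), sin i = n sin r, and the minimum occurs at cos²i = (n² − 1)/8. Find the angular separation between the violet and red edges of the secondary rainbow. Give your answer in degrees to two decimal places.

2.61°

At 437 nm (n = 1.339): cos²i = 0.09912 → i = 71.650°, r = 45.141°, D_min = 232.451°, rainbow angle = 52.451°.
At 706 nm (n = 1.329): cos²i = 0.09578 → i = 71.972°, r = 45.685°, D_min = 229.837°, rainbow angle = 49.837°.
Angular width = |52.451° − 49.837°| = 2.614°.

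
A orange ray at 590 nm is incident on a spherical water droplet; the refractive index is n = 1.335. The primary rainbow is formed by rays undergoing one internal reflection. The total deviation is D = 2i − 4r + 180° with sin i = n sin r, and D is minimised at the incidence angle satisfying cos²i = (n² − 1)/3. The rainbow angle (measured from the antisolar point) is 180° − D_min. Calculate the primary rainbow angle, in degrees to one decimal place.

cos²i = (1.78222 − 1)/3 = 0.26074; i = arccos(0.51063) = 59.294°.
sin r = sin 59.294°/1.335 = 0.64405; r = 40.094°.
D_min = 2·59.294° − 4·40.094° + 180° = 138.212°.
Rainbow angle = 180° − D_min = 41.788°.

41.8°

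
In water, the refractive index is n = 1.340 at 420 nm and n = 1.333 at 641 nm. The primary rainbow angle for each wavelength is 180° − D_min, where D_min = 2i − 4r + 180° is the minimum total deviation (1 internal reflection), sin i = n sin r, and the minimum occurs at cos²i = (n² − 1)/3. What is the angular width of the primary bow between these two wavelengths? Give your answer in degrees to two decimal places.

At 420 nm (n = 1.340): cos²i = 0.26520 → i = 59.004°, r = 39.770°, D_min = 138.929°, rainbow angle = 41.071°.
At 641 nm (n = 1.333): cos²i = 0.25896 → i = 59.410°, r = 40.225°, D_min = 137.922°, rainbow angle = 42.078°.
Angular width = |41.071° − 42.078°| = 1.007°.

1.01°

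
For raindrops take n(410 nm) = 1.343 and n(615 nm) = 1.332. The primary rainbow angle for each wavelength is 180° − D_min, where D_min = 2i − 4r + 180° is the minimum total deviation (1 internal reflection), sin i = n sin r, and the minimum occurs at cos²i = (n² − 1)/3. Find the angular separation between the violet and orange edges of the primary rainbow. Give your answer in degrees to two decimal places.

1.58°

At 410 nm (n = 1.343): cos²i = 0.26788 → i = 58.830°, r = 39.577°, D_min = 139.354°, rainbow angle = 40.646°.
At 615 nm (n = 1.332): cos²i = 0.25807 → i = 59.469°, r = 40.290°, D_min = 137.776°, rainbow angle = 42.224°.
Angular width = |40.646° − 42.224°| = 1.578°.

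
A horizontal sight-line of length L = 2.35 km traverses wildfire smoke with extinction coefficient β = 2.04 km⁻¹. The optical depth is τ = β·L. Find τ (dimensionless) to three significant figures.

4.79

τ = β·L = 2.04 × 2.35 = 4.7940.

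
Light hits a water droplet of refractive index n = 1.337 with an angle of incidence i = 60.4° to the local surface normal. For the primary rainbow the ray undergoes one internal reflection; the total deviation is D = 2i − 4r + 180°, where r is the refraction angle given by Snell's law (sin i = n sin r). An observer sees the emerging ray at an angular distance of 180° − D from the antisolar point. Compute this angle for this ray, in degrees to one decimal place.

41.5°

sin r = sin 60.4° / 1.337 = 0.8695/1.337 = 0.6503; r = 40.57°.
D = 2·60.4° − 4·40.57° + 180° = 120.80° − 162.27° + 180° = 138.53°.
Angle from antisolar point = 180° − D = 41.47°.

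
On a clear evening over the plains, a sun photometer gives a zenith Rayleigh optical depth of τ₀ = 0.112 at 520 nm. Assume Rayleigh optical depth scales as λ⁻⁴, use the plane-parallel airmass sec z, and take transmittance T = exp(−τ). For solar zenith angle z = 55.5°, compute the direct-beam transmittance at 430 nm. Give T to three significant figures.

0.655

sec 55.5° = 1.7655.
τ = 0.112 × (520/430)⁴ × 1.7655 = 0.112 × 2.1386 × 1.7655 = 0.4229.
T = exp(−0.4229) = 0.6551.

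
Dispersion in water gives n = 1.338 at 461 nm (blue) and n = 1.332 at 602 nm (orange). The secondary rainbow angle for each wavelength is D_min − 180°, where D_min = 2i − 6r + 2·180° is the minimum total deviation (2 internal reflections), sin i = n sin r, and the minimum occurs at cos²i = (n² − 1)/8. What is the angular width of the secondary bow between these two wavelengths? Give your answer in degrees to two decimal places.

At 461 nm (n = 1.338): cos²i = 0.09878 → i = 71.682°, r = 45.195°, D_min = 232.193°, rainbow angle = 52.193°.
At 602 nm (n = 1.332): cos²i = 0.09678 → i = 71.875°, r = 45.520°, D_min = 230.628°, rainbow angle = 50.628°.
Angular width = |52.193° − 50.628°| = 1.564°.

1.56°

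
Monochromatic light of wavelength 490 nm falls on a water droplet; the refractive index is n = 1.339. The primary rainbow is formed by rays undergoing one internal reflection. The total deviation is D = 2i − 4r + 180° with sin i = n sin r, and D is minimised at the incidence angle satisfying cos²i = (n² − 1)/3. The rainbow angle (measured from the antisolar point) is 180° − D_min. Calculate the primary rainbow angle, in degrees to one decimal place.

cos²i = (1.79292 − 1)/3 = 0.26431; i = arccos(0.51411) = 59.062°.
sin r = sin 59.062°/1.339 = 0.64057; r = 39.834°.
D_min = 2·59.062° − 4·39.834° + 180° = 138.786°.
Rainbow angle = 180° − D_min = 41.214°.

41.2°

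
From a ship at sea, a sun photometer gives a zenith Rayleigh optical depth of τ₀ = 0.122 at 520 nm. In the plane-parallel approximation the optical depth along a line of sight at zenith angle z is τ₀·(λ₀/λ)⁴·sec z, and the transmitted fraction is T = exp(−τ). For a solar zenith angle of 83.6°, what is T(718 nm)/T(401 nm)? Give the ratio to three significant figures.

Airmass: sec 83.6° = 8.9711.
τ(718 nm) = 0.122 × (520/718)⁴ × 8.9711 = 0.122 × 0.2751 × 8.9711 = 0.3011.
τ(401 nm) = 0.122 × (520/401)⁴ × 8.9711 = 0.122 × 2.8277 × 8.9711 = 3.0949.
T(718)/T(401) = exp(τ_B − τ_A) = exp(2.7938) = 16.3423.

16.3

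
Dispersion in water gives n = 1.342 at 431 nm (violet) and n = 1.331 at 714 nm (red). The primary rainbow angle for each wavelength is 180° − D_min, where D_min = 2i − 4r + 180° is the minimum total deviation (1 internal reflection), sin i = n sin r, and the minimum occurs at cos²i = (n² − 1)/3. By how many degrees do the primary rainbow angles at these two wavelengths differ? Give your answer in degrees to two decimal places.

At 431 nm (n = 1.342): cos²i = 0.26699 → i = 58.888°, r = 39.641°, D_min = 139.213°, rainbow angle = 40.787°.
At 714 nm (n = 1.331): cos²i = 0.25719 → i = 59.527°, r = 40.356°, D_min = 137.630°, rainbow angle = 42.370°.
Angular width = |40.787° − 42.370°| = 1.583°.

1.58°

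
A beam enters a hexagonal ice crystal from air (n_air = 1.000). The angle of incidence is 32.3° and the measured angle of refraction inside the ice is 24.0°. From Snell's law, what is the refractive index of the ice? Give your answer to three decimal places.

1.314

n = sin θ_i / sin θ_r = sin 32.3° / sin 24.0° = 0.5344 / 0.4067 = 1.3138.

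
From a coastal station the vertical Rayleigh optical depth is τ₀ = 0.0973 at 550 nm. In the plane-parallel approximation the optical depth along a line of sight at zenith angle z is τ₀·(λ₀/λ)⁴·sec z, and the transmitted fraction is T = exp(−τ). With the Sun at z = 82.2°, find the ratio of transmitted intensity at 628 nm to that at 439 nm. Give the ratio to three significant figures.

3.84

Airmass: sec 82.2° = 7.3684.
τ(628 nm) = 0.0973 × (550/628)⁴ × 7.3684 = 0.0973 × 0.5883 × 7.3684 = 0.4218.
τ(439 nm) = 0.0973 × (550/439)⁴ × 7.3684 = 0.0973 × 2.4637 × 7.3684 = 1.7663.
T(628)/T(439) = exp(τ_B − τ_A) = exp(1.3446) = 3.8365.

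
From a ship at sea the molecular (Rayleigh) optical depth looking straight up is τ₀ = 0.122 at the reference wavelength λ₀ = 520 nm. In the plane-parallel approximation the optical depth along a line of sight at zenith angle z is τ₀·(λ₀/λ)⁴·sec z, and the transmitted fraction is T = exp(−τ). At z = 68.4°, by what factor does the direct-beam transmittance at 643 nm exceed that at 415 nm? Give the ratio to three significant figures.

1.96

Airmass: sec 68.4° = 2.7165.
τ(643 nm) = 0.122 × (520/643)⁴ × 2.7165 = 0.122 × 0.4277 × 2.7165 = 0.1418.
τ(415 nm) = 0.122 × (520/415)⁴ × 2.7165 = 0.122 × 2.4650 × 2.7165 = 0.8169.
T(643)/T(415) = exp(τ_B − τ_A) = exp(0.6752) = 1.9644.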